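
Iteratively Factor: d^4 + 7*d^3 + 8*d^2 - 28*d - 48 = (d + 2)*(d^3 + 5*d^2 - 2*d - 24) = (d + 2)*(d + 3)*(d^2 + 2*d - 8) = (d + 2)*(d + 3)*(d + 4)*(d - 2)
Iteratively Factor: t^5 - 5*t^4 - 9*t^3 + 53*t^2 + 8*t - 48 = (t - 4)*(t^4 - t^3 - 13*t^2 + t + 12) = (t - 4)*(t - 1)*(t^3 - 13*t - 12) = (t - 4)*(t - 1)*(t + 1)*(t^2 - t - 12) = (t - 4)^2*(t - 1)*(t + 1)*(t + 3)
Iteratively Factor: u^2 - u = (u)*(u - 1)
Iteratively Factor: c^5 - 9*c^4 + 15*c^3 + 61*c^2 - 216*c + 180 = (c - 2)*(c^4 - 7*c^3 + c^2 + 63*c - 90) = (c - 2)^2*(c^3 - 5*c^2 - 9*c + 45) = (c - 3)*(c - 2)^2*(c^2 - 2*c - 15) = (c - 5)*(c - 3)*(c - 2)^2*(c + 3)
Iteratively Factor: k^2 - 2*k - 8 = (k - 4)*(k + 2)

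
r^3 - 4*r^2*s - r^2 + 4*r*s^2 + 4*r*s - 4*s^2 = (r - 1)*(r - 2*s)^2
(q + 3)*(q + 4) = q^2 + 7*q + 12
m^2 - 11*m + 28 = (m - 7)*(m - 4)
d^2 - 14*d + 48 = (d - 8)*(d - 6)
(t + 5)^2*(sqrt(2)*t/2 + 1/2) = sqrt(2)*t^3/2 + t^2/2 + 5*sqrt(2)*t^2 + 5*t + 25*sqrt(2)*t/2 + 25/2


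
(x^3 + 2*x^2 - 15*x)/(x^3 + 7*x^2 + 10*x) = (x - 3)/(x + 2)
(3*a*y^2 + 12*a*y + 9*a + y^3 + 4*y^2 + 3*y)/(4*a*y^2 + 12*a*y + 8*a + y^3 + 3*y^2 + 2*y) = (3*a*y + 9*a + y^2 + 3*y)/(4*a*y + 8*a + y^2 + 2*y)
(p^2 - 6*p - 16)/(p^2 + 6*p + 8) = (p - 8)/(p + 4)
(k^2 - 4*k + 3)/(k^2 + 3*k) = (k^2 - 4*k + 3)/(k*(k + 3))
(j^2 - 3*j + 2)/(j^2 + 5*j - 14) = (j - 1)/(j + 7)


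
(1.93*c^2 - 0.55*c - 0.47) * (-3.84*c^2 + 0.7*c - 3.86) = -7.4112*c^4 + 3.463*c^3 - 6.03*c^2 + 1.794*c + 1.8142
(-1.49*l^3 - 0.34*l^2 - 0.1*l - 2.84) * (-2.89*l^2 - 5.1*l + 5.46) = 4.3061*l^5 + 8.5816*l^4 - 6.1124*l^3 + 6.8612*l^2 + 13.938*l - 15.5064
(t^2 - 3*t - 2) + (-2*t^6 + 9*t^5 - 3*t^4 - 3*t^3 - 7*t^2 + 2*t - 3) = -2*t^6 + 9*t^5 - 3*t^4 - 3*t^3 - 6*t^2 - t - 5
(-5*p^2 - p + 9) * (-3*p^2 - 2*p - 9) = 15*p^4 + 13*p^3 + 20*p^2 - 9*p - 81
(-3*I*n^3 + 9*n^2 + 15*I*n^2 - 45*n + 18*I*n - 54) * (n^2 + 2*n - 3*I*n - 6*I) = -3*I*n^5 + 9*I*n^4 + 21*I*n^3 + 117*I*n^2 + 432*I*n + 324*I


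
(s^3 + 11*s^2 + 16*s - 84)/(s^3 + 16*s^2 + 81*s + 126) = (s - 2)/(s + 3)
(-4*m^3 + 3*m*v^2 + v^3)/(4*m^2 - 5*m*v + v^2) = (4*m^2 + 4*m*v + v^2)/(-4*m + v)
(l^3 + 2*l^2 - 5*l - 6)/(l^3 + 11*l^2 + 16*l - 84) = (l^2 + 4*l + 3)/(l^2 + 13*l + 42)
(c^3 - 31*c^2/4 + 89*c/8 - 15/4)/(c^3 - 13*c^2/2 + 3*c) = (c - 5/4)/c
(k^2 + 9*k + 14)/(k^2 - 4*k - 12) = (k + 7)/(k - 6)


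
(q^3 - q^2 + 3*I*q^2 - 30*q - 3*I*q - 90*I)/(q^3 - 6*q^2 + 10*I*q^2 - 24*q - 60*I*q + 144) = (q^2 + q*(5 + 3*I) + 15*I)/(q^2 + 10*I*q - 24)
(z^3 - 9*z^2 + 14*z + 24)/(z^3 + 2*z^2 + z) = (z^2 - 10*z + 24)/(z*(z + 1))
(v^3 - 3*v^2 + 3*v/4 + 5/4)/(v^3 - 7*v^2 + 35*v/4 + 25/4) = (v - 1)/(v - 5)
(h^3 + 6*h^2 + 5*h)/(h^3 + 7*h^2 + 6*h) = (h + 5)/(h + 6)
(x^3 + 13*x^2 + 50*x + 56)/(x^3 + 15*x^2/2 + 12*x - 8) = 2*(x^2 + 9*x + 14)/(2*x^2 + 7*x - 4)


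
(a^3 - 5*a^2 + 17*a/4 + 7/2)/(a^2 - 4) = (a^2 - 3*a - 7/4)/(a + 2)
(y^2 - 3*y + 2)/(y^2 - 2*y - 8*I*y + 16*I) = (y - 1)/(y - 8*I)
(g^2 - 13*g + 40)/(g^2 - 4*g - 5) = (g - 8)/(g + 1)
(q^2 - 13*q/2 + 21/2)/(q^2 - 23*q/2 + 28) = (q - 3)/(q - 8)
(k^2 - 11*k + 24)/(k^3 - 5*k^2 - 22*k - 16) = (k - 3)/(k^2 + 3*k + 2)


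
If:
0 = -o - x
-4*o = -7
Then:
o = 7/4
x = -7/4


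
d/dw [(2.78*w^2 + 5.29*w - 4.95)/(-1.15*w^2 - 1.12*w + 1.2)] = (2.9699*w^2 - 4.713*w + 0.803999999999999)/(1.3225*w^4 + 2.576*w^3 - 1.5056*w^2 - 2.688*w + 1.44)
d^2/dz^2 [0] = 0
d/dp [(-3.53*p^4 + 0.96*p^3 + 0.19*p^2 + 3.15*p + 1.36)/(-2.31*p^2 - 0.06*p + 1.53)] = (16.3086*p^5 - 1.5822*p^4 - 21.7188*p^3 + 11.6715*p^2 + 6.8646*p + 4.9011)/(5.3361*p^4 + 0.2772*p^3 - 7.065*p^2 - 0.1836*p + 2.3409)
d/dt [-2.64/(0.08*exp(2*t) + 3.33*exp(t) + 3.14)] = (0.4224*exp(t) + 8.7912)*exp(t)/(0.08*exp(2*t) + 3.33*exp(t) + 3.14)^2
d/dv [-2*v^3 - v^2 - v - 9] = -6*v^2 - 2*v - 1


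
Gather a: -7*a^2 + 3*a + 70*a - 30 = -7*a^2 + 73*a - 30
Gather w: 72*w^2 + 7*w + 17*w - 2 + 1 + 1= 72*w^2 + 24*w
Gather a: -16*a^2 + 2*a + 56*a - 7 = -16*a^2 + 58*a - 7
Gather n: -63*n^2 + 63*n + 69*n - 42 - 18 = -63*n^2 + 132*n - 60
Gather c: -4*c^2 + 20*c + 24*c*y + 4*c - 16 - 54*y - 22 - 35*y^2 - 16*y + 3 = -4*c^2 + c*(24*y + 24) - 35*y^2 - 70*y - 35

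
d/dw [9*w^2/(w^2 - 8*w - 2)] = 18*w*(w^2 - w*(w - 4) - 8*w - 2)/(-w^2 + 8*w + 2)^2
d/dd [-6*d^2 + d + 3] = 1 - 12*d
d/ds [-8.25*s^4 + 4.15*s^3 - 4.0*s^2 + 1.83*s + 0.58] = -33.0*s^3 + 12.45*s^2 - 8.0*s + 1.83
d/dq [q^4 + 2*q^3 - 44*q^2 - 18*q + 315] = 4*q^3 + 6*q^2 - 88*q - 18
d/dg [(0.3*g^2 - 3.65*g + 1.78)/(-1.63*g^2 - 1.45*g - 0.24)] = (-6.3845*g^2 + 5.6588*g + 3.457)/(2.6569*g^4 + 4.727*g^3 + 2.8849*g^2 + 0.696*g + 0.0576)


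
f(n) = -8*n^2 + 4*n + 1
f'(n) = 4 - 16*n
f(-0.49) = -2.88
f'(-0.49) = 11.84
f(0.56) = 0.73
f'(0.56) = -4.96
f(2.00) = -23.00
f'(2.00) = -28.00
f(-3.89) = -135.62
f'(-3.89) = 66.24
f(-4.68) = -192.94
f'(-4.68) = 78.88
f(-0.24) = -0.42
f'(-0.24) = 7.84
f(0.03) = 1.11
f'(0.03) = 3.52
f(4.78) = -162.67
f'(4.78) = -72.48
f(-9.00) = -683.00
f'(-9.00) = 148.00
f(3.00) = -59.00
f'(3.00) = -44.00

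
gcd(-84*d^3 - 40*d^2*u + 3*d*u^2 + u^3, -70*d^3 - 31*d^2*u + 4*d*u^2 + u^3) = 14*d^2 + 9*d*u + u^2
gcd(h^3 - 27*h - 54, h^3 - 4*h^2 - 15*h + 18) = h^2 - 3*h - 18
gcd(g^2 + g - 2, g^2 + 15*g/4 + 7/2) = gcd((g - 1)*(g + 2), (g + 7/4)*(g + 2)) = g + 2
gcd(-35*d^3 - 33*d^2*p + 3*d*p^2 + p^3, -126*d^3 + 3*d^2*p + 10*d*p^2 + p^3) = 7*d + p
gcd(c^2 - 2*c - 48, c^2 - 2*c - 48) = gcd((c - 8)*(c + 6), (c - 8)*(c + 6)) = c^2 - 2*c - 48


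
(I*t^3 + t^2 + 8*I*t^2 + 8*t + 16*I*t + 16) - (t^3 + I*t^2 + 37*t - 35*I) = -t^3 + I*t^3 + t^2 + 7*I*t^2 - 29*t + 16*I*t + 16 + 35*I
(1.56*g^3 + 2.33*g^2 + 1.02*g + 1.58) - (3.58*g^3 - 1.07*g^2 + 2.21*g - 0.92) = -2.02*g^3 + 3.4*g^2 - 1.19*g + 2.5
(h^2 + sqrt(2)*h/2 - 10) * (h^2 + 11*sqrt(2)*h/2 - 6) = h^4 + 6*sqrt(2)*h^3 - 21*h^2/2 - 58*sqrt(2)*h + 60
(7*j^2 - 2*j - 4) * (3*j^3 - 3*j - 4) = 21*j^5 - 6*j^4 - 33*j^3 - 22*j^2 + 20*j + 16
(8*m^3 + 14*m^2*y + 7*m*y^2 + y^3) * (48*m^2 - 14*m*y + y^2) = 384*m^5 + 560*m^4*y + 148*m^3*y^2 - 36*m^2*y^3 - 7*m*y^4 + y^5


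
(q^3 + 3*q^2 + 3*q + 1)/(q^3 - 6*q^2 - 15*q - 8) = (q + 1)/(q - 8)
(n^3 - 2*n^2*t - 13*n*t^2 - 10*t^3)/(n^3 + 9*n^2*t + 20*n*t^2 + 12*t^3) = (n - 5*t)/(n + 6*t)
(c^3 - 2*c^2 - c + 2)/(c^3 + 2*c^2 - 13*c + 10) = (c + 1)/(c + 5)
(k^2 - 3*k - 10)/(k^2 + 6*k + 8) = (k - 5)/(k + 4)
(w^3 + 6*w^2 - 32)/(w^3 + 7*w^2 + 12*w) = (w^2 + 2*w - 8)/(w*(w + 3))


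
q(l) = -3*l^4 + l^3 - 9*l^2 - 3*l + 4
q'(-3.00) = 402.00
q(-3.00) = -338.00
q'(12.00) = -20523.00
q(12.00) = -61808.00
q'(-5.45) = 2126.75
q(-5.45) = -3055.57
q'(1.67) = -80.58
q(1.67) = -44.79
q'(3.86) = -717.93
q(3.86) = -750.16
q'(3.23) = -434.22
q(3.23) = -392.42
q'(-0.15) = -0.19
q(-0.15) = 4.24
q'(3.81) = -691.71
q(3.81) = -714.92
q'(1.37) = -52.89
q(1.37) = -25.00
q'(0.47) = -12.04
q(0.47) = 0.56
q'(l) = -12*l^3 + 3*l^2 - 18*l - 3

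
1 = 1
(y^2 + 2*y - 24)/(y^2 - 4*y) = (y + 6)/y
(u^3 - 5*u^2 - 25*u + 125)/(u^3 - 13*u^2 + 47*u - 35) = (u^2 - 25)/(u^2 - 8*u + 7)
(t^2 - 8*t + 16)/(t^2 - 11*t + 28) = (t - 4)/(t - 7)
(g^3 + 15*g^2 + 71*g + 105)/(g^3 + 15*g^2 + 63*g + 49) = (g^2 + 8*g + 15)/(g^2 + 8*g + 7)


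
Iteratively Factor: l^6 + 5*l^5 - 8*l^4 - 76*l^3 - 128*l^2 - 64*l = (l + 2)*(l^5 + 3*l^4 - 14*l^3 - 48*l^2 - 32*l) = (l - 4)*(l + 2)*(l^4 + 7*l^3 + 14*l^2 + 8*l) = (l - 4)*(l + 2)^2*(l^3 + 5*l^2 + 4*l) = l*(l - 4)*(l + 2)^2*(l^2 + 5*l + 4) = l*(l - 4)*(l + 2)^2*(l + 4)*(l + 1)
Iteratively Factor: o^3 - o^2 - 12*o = (o - 4)*(o^2 + 3*o) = o*(o - 4)*(o + 3)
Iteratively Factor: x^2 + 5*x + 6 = (x + 2)*(x + 3)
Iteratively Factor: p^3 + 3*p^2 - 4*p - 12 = (p + 2)*(p^2 + p - 6) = (p - 2)*(p + 2)*(p + 3)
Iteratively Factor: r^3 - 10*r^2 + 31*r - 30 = (r - 5)*(r^2 - 5*r + 6) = (r - 5)*(r - 2)*(r - 3)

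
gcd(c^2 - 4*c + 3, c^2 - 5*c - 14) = 1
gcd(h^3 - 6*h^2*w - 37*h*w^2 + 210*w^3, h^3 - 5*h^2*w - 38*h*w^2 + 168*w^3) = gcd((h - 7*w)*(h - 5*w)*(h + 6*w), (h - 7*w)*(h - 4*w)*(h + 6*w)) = -h^2 + h*w + 42*w^2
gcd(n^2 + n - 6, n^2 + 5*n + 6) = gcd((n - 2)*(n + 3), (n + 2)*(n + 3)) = n + 3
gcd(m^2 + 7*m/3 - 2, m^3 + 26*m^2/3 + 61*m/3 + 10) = m + 3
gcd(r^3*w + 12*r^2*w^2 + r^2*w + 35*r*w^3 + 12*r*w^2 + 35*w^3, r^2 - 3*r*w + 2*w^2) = 1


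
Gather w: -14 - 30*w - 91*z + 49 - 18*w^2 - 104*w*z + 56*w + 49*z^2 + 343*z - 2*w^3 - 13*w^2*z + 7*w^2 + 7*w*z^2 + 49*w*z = -2*w^3 + w^2*(-13*z - 11) + w*(7*z^2 - 55*z + 26) + 49*z^2 + 252*z + 35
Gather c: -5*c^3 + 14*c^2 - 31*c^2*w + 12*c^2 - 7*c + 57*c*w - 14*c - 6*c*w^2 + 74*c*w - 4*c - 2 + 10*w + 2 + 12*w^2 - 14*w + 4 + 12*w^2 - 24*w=-5*c^3 + c^2*(26 - 31*w) + c*(-6*w^2 + 131*w - 25) + 24*w^2 - 28*w + 4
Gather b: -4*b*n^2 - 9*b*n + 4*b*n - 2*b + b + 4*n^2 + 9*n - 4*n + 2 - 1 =b*(-4*n^2 - 5*n - 1) + 4*n^2 + 5*n + 1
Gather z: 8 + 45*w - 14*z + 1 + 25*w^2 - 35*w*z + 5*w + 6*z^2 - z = 25*w^2 + 50*w + 6*z^2 + z*(-35*w - 15) + 9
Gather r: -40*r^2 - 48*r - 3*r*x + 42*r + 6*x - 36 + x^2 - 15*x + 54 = -40*r^2 + r*(-3*x - 6) + x^2 - 9*x + 18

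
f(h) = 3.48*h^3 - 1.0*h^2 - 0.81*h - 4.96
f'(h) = 10.44*h^2 - 2.0*h - 0.81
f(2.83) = 63.61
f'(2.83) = 77.14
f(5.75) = 618.90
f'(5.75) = 332.86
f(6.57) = 933.46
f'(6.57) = 436.69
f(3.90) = 183.10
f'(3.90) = 150.18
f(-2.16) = -42.95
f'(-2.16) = 52.22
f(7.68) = 1506.22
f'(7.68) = 599.61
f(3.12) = 88.47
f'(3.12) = 94.58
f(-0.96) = -8.18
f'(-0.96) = 10.73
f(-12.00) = -6152.68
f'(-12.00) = 1526.55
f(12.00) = 5854.76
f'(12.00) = 1478.55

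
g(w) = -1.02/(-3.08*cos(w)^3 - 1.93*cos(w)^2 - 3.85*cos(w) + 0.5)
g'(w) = -1.02*(-9.24*sin(w)*cos(w)^2 - 3.86*sin(w)*cos(w) - 3.85*sin(w))/(-3.08*cos(w)^3 - 1.93*cos(w)^2 - 3.85*cos(w) + 0.5)^2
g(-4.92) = 2.53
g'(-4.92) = 31.03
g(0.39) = 0.14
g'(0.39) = 0.12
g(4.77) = -3.76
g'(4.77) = -56.75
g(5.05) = 0.93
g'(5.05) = -4.90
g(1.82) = -0.74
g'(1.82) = 1.80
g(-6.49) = 0.13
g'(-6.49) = -0.05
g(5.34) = 0.33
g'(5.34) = -0.83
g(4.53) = -0.88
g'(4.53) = -2.61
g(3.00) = -0.19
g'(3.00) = 0.04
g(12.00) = 0.17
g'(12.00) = -0.21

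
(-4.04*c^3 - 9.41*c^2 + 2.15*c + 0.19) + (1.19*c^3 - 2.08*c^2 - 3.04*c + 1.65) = -2.85*c^3 - 11.49*c^2 - 0.89*c + 1.84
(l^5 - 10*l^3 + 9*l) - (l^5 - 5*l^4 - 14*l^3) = 5*l^4 + 4*l^3 + 9*l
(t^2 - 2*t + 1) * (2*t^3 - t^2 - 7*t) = 2*t^5 - 5*t^4 - 3*t^3 + 13*t^2 - 7*t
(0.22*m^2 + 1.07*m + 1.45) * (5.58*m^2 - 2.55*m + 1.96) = 1.2276*m^4 + 5.4096*m^3 + 5.7937*m^2 - 1.6003*m + 2.842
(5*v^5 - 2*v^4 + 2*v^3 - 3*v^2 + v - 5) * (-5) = -25*v^5 + 10*v^4 - 10*v^3 + 15*v^2 - 5*v + 25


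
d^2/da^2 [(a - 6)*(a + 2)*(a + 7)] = 6*a + 6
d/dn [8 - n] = -1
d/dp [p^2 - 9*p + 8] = 2*p - 9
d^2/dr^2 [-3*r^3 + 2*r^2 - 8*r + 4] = 4 - 18*r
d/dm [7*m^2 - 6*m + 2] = 14*m - 6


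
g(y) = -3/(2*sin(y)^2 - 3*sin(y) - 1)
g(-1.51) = -0.75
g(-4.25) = 1.44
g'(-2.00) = 0.72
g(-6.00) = 1.78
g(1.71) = 1.49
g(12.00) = -2.53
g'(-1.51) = -0.08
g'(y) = -3*(-4*sin(y)*cos(y) + 3*cos(y))/(2*sin(y)^2 - 3*sin(y) - 1)^2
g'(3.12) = 7.72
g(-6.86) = -2.44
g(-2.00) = -0.89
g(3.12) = 2.82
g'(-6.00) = -1.92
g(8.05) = 1.49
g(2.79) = 1.67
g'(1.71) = -0.10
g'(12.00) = -9.27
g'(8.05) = -0.13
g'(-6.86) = -8.60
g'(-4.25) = -0.18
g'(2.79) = 1.42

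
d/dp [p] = 1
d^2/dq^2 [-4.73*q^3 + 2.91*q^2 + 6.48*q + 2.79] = 5.82 - 28.38*q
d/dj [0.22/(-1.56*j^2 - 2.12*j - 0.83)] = (0.6864*j + 0.4664)/(1.56*j^2 + 2.12*j + 0.83)^2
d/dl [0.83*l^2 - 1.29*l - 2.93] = 1.66*l - 1.29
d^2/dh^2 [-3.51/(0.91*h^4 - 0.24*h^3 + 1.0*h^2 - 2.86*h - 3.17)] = ((38.3292*h^2 - 5.0544*h + 7.02)*(-0.91*h^4 + 0.24*h^3 - 1.0*h^2 + 2.86*h + 3.17) + 3.51*(3.64*h^3 - 0.72*h^2 + 2.0*h - 2.86)*(7.28*h^3 - 1.44*h^2 + 4.0*h - 5.72))/(-0.91*h^4 + 0.24*h^3 - 1.0*h^2 + 2.86*h + 3.17)^3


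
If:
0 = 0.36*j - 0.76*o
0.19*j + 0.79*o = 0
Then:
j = 0.00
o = 0.00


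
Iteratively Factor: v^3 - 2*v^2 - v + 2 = (v - 2)*(v^2 - 1) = (v - 2)*(v + 1)*(v - 1)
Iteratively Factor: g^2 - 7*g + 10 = (g - 2)*(g - 5)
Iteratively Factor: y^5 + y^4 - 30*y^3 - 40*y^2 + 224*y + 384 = (y - 4)*(y^4 + 5*y^3 - 10*y^2 - 80*y - 96) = (y - 4)^2*(y^3 + 9*y^2 + 26*y + 24) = (y - 4)^2*(y + 3)*(y^2 + 6*y + 8) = (y - 4)^2*(y + 2)*(y + 3)*(y + 4)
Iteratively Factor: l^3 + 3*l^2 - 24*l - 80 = (l + 4)*(l^2 - l - 20) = (l - 5)*(l + 4)*(l + 4)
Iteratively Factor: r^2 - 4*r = (r - 4)*(r)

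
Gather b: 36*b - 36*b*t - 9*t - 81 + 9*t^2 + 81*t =b*(36 - 36*t) + 9*t^2 + 72*t - 81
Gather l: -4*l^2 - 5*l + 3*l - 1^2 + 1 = -4*l^2 - 2*l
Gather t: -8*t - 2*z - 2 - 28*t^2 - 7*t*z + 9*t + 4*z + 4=-28*t^2 + t*(1 - 7*z) + 2*z + 2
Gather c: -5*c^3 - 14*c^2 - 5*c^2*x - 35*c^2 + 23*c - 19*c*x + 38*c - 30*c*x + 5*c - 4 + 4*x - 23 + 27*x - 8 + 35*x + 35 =-5*c^3 + c^2*(-5*x - 49) + c*(66 - 49*x) + 66*x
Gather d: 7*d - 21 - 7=7*d - 28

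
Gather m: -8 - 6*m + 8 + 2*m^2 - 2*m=2*m^2 - 8*m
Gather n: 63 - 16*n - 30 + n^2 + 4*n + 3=n^2 - 12*n + 36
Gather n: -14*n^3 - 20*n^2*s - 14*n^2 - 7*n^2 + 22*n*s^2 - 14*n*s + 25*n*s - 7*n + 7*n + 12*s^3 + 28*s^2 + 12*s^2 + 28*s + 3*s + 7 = -14*n^3 + n^2*(-20*s - 21) + n*(22*s^2 + 11*s) + 12*s^3 + 40*s^2 + 31*s + 7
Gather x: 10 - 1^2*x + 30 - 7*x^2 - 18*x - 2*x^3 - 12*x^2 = -2*x^3 - 19*x^2 - 19*x + 40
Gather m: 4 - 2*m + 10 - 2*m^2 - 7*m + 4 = -2*m^2 - 9*m + 18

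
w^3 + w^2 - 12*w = w*(w - 3)*(w + 4)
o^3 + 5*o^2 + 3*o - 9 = (o - 1)*(o + 3)^2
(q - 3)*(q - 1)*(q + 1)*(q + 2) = q^4 - q^3 - 7*q^2 + q + 6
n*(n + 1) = n^2 + n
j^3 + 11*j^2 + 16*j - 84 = (j - 2)*(j + 6)*(j + 7)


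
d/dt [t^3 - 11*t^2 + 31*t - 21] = 3*t^2 - 22*t + 31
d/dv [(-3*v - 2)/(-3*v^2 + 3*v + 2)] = 3*v*(-3*v - 4)/(9*v^4 - 18*v^3 - 3*v^2 + 12*v + 4)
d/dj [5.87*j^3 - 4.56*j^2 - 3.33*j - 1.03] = 17.61*j^2 - 9.12*j - 3.33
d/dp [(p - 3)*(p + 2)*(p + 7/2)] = 3*p^2 + 5*p - 19/2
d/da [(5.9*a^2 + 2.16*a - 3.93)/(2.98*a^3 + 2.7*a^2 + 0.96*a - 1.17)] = (-17.582*a^4 - 12.8736*a^3 + 34.9662*a^2 + 7.416*a + 1.2456)/(8.8804*a^6 + 16.092*a^5 + 13.0116*a^4 - 1.7892*a^3 - 5.3964*a^2 - 2.2464*a + 1.3689)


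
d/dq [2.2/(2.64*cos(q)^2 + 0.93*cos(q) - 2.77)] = (11.616*cos(q) + 2.046)*sin(q)/(2.64*cos(q)^2 + 0.93*cos(q) - 2.77)^2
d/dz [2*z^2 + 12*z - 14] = 4*z + 12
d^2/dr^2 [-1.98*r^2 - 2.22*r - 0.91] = -3.96000000000000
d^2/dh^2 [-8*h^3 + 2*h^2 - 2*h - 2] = 4 - 48*h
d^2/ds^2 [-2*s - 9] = 0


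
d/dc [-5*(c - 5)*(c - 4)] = 45 - 10*c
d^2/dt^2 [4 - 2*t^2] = -4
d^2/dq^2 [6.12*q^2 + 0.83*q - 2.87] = 12.2400000000000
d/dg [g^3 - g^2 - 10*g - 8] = 3*g^2 - 2*g - 10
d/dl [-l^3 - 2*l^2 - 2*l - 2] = -3*l^2 - 4*l - 2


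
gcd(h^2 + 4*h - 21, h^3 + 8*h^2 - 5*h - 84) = h^2 + 4*h - 21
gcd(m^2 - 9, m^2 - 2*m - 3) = m - 3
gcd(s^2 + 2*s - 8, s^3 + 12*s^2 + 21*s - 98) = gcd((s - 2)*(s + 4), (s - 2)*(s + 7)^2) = s - 2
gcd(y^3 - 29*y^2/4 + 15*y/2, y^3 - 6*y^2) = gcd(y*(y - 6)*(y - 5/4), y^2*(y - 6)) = y^2 - 6*y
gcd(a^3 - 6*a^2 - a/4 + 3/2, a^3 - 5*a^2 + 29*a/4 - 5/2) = a - 1/2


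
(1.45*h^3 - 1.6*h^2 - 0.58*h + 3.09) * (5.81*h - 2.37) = 8.4245*h^4 - 12.7325*h^3 + 0.422200000000001*h^2 + 19.3275*h - 7.3233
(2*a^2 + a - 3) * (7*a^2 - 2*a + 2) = 14*a^4 + 3*a^3 - 19*a^2 + 8*a - 6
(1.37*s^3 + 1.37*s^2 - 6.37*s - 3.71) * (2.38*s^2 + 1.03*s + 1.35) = 3.2606*s^5 + 4.6717*s^4 - 11.9*s^3 - 13.5414*s^2 - 12.4208*s - 5.0085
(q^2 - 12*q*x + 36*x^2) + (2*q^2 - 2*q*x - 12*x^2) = 3*q^2 - 14*q*x + 24*x^2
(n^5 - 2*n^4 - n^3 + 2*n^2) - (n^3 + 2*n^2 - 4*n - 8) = n^5 - 2*n^4 - 2*n^3 + 4*n + 8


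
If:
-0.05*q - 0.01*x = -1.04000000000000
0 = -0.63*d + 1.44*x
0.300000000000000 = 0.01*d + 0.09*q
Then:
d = -739.76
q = 85.53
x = -323.65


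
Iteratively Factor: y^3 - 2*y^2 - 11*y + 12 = (y - 1)*(y^2 - y - 12) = (y - 4)*(y - 1)*(y + 3)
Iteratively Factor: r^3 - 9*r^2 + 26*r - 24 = (r - 4)*(r^2 - 5*r + 6) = (r - 4)*(r - 2)*(r - 3)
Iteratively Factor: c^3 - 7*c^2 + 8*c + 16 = (c + 1)*(c^2 - 8*c + 16) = (c - 4)*(c + 1)*(c - 4)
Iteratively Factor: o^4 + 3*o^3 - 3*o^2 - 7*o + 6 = (o - 1)*(o^3 + 4*o^2 + o - 6) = (o - 1)^2*(o^2 + 5*o + 6) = (o - 1)^2*(o + 2)*(o + 3)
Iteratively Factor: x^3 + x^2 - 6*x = (x)*(x^2 + x - 6) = x*(x + 3)*(x - 2)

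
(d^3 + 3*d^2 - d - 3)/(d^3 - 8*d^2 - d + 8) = (d + 3)/(d - 8)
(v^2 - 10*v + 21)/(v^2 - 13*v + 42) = (v - 3)/(v - 6)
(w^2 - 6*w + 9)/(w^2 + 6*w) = (w^2 - 6*w + 9)/(w*(w + 6))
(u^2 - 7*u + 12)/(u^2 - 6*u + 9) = (u - 4)/(u - 3)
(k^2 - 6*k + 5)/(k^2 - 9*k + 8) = (k - 5)/(k - 8)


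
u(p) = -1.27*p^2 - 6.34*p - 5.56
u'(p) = -2.54*p - 6.34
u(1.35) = -16.43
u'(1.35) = -9.77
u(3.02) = -36.29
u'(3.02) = -14.01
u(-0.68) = -1.84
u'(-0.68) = -4.61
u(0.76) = -11.11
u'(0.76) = -8.27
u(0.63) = -10.06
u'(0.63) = -7.94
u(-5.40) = -8.36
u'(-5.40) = 7.38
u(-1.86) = 1.84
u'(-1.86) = -1.62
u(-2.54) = 2.35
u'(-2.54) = 0.11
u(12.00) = -264.52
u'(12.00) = -36.82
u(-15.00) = -196.21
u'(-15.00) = 31.76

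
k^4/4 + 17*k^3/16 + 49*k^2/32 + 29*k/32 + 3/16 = (k/2 + 1/4)*(k/2 + 1)*(k + 3/4)*(k + 1)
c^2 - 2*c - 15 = (c - 5)*(c + 3)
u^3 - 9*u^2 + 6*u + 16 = (u - 8)*(u - 2)*(u + 1)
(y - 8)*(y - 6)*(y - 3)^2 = y^4 - 20*y^3 + 141*y^2 - 414*y + 432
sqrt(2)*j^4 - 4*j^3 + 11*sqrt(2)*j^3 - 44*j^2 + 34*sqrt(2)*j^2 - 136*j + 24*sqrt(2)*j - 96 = (j + 4)*(j + 6)*(j - 2*sqrt(2))*(sqrt(2)*j + sqrt(2))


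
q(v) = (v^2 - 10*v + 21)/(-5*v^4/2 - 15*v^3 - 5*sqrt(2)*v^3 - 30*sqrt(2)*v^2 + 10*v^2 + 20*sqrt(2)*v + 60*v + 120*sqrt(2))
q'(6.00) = 0.00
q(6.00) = 0.00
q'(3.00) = 0.01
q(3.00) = 0.00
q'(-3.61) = 2.35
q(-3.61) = 1.66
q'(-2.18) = -37.65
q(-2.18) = -10.21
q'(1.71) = 0.14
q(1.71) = 0.07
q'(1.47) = 0.02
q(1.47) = 0.06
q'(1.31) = 0.00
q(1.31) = 0.06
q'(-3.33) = 6.35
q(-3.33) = 2.76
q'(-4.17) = 0.58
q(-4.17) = 0.97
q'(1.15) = -0.01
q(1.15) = 0.06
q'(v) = (2*v - 10)/(-5*v^4/2 - 15*v^3 - 5*sqrt(2)*v^3 - 30*sqrt(2)*v^2 + 10*v^2 + 20*sqrt(2)*v + 60*v + 120*sqrt(2)) + (v^2 - 10*v + 21)*(10*v^3 + 15*sqrt(2)*v^2 + 45*v^2 - 20*v + 60*sqrt(2)*v - 60 - 20*sqrt(2))/(-5*v^4/2 - 15*v^3 - 5*sqrt(2)*v^3 - 30*sqrt(2)*v^2 + 10*v^2 + 20*sqrt(2)*v + 60*v + 120*sqrt(2))^2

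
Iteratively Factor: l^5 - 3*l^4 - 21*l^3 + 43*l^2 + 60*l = (l + 4)*(l^4 - 7*l^3 + 7*l^2 + 15*l) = l*(l + 4)*(l^3 - 7*l^2 + 7*l + 15) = l*(l + 1)*(l + 4)*(l^2 - 8*l + 15) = l*(l - 5)*(l + 1)*(l + 4)*(l - 3)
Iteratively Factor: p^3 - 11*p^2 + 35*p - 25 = (p - 5)*(p^2 - 6*p + 5) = (p - 5)^2*(p - 1)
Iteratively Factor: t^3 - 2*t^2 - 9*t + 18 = (t - 3)*(t^2 + t - 6) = (t - 3)*(t + 3)*(t - 2)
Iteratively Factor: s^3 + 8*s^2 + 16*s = (s + 4)*(s^2 + 4*s) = (s + 4)^2*(s)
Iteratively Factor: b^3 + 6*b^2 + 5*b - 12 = (b - 1)*(b^2 + 7*b + 12) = (b - 1)*(b + 3)*(b + 4)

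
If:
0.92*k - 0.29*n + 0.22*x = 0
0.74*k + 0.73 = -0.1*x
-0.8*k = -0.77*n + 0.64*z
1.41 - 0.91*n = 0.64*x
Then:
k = -1.60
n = -1.64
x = 4.53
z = 0.03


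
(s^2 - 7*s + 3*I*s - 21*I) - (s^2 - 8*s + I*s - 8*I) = s + 2*I*s - 13*I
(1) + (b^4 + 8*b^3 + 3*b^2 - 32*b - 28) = b^4 + 8*b^3 + 3*b^2 - 32*b - 27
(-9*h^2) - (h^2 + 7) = -10*h^2 - 7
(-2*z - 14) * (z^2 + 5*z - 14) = -2*z^3 - 24*z^2 - 42*z + 196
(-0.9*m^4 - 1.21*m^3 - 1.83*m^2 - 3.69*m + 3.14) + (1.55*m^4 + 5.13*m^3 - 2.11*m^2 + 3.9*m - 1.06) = 0.65*m^4 + 3.92*m^3 - 3.94*m^2 + 0.21*m + 2.08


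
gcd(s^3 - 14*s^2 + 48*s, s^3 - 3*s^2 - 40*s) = s^2 - 8*s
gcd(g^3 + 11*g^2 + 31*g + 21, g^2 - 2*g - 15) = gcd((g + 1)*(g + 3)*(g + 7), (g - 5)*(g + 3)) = g + 3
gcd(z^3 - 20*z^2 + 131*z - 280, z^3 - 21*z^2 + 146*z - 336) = z^2 - 15*z + 56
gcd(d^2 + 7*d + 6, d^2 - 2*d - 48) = d + 6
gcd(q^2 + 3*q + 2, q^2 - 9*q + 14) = 1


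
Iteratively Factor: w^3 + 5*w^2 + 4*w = (w)*(w^2 + 5*w + 4) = w*(w + 1)*(w + 4)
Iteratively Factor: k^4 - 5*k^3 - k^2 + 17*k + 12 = (k - 3)*(k^3 - 2*k^2 - 7*k - 4) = (k - 3)*(k + 1)*(k^2 - 3*k - 4) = (k - 4)*(k - 3)*(k + 1)*(k + 1)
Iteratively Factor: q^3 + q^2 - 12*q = (q)*(q^2 + q - 12) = q*(q + 4)*(q - 3)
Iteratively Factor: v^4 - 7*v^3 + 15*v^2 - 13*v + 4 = (v - 1)*(v^3 - 6*v^2 + 9*v - 4) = (v - 1)^2*(v^2 - 5*v + 4) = (v - 1)^3*(v - 4)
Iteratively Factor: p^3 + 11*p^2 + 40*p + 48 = (p + 3)*(p^2 + 8*p + 16) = (p + 3)*(p + 4)*(p + 4)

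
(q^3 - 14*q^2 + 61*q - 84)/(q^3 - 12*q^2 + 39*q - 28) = (q - 3)/(q - 1)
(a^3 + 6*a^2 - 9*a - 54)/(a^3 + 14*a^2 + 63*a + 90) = (a - 3)/(a + 5)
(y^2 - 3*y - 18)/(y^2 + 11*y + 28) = (y^2 - 3*y - 18)/(y^2 + 11*y + 28)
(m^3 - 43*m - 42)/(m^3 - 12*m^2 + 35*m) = (m^2 + 7*m + 6)/(m*(m - 5))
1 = 1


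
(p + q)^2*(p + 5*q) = p^3 + 7*p^2*q + 11*p*q^2 + 5*q^3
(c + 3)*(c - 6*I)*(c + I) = c^3 + 3*c^2 - 5*I*c^2 + 6*c - 15*I*c + 18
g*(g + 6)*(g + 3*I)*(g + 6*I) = g^4 + 6*g^3 + 9*I*g^3 - 18*g^2 + 54*I*g^2 - 108*g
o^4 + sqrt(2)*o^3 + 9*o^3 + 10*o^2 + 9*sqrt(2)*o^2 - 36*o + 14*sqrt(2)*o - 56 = (o + 2)*(o + 7)*(o - sqrt(2))*(o + 2*sqrt(2))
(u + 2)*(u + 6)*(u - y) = u^3 - u^2*y + 8*u^2 - 8*u*y + 12*u - 12*y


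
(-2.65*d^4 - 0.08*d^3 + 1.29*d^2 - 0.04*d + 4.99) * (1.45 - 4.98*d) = 13.197*d^5 - 3.4441*d^4 - 6.5402*d^3 + 2.0697*d^2 - 24.9082*d + 7.2355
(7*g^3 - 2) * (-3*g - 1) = -21*g^4 - 7*g^3 + 6*g + 2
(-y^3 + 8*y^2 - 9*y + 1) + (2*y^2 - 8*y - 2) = -y^3 + 10*y^2 - 17*y - 1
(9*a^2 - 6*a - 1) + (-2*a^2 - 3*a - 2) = 7*a^2 - 9*a - 3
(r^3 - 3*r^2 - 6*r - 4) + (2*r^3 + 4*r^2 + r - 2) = 3*r^3 + r^2 - 5*r - 6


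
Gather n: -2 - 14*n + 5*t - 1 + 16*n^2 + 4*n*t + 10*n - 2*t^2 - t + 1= 16*n^2 + n*(4*t - 4) - 2*t^2 + 4*t - 2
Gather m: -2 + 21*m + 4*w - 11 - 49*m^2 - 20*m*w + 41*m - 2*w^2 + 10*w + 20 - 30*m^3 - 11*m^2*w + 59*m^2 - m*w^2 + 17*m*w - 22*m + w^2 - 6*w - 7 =-30*m^3 + m^2*(10 - 11*w) + m*(-w^2 - 3*w + 40) - w^2 + 8*w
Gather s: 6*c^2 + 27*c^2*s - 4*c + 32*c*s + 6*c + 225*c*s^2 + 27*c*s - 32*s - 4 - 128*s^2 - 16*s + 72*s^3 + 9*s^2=6*c^2 + 2*c + 72*s^3 + s^2*(225*c - 119) + s*(27*c^2 + 59*c - 48) - 4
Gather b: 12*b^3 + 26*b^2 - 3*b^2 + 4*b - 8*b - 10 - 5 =12*b^3 + 23*b^2 - 4*b - 15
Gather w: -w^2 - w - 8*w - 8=-w^2 - 9*w - 8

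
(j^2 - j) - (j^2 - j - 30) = 30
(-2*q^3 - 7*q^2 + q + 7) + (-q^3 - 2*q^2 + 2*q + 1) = -3*q^3 - 9*q^2 + 3*q + 8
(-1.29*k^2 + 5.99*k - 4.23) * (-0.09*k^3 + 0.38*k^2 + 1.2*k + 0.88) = 0.1161*k^5 - 1.0293*k^4 + 1.1089*k^3 + 4.4454*k^2 + 0.1952*k - 3.7224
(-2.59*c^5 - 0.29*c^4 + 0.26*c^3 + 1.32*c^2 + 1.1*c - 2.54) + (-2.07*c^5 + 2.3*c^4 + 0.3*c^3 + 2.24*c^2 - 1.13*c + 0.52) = -4.66*c^5 + 2.01*c^4 + 0.56*c^3 + 3.56*c^2 - 0.0299999999999998*c - 2.02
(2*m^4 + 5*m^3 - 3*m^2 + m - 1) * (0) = 0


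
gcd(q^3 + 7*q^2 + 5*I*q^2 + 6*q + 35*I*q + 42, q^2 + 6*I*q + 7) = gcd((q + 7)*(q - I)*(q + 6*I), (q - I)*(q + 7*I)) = q - I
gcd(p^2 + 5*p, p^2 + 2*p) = p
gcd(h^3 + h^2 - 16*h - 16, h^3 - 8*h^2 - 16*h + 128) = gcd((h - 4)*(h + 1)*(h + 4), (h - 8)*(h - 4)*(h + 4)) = h^2 - 16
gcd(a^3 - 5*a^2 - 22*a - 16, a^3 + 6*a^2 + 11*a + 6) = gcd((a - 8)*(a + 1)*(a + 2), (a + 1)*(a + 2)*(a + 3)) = a^2 + 3*a + 2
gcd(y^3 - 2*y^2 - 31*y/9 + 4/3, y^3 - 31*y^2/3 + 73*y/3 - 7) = y^2 - 10*y/3 + 1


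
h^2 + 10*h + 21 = (h + 3)*(h + 7)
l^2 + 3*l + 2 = (l + 1)*(l + 2)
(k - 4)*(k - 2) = k^2 - 6*k + 8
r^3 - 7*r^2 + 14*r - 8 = (r - 4)*(r - 2)*(r - 1)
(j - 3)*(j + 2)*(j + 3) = j^3 + 2*j^2 - 9*j - 18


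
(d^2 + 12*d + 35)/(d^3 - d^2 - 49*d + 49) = (d + 5)/(d^2 - 8*d + 7)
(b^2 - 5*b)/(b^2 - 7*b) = (b - 5)/(b - 7)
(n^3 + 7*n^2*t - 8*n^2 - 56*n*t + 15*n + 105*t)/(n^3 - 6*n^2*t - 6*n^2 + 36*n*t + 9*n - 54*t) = (-n^2 - 7*n*t + 5*n + 35*t)/(-n^2 + 6*n*t + 3*n - 18*t)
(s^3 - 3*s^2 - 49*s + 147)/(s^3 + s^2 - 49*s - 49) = (s - 3)/(s + 1)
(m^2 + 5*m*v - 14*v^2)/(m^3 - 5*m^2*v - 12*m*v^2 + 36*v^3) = (-m - 7*v)/(-m^2 + 3*m*v + 18*v^2)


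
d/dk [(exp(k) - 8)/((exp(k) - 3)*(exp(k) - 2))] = (-exp(2*k) + 16*exp(k) - 34)*exp(k)/(exp(4*k) - 10*exp(3*k) + 37*exp(2*k) - 60*exp(k) + 36)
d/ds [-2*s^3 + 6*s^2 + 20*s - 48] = -6*s^2 + 12*s + 20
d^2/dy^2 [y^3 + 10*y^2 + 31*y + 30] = 6*y + 20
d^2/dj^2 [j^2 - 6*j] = 2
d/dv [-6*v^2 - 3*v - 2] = -12*v - 3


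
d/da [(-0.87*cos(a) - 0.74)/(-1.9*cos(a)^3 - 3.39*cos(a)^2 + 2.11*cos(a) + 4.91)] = (3.306*cos(a)^3 + 7.1673*cos(a)^2 + 5.0172*cos(a) + 2.7103)*sin(a)/(3.61*cos(a)^6 + 12.882*cos(a)^5 + 3.4741*cos(a)^4 - 32.9638*cos(a)^3 - 28.8377*cos(a)^2 + 20.7202*cos(a) + 24.1081)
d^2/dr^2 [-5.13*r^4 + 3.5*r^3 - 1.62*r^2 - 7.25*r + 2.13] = -61.56*r^2 + 21.0*r - 3.24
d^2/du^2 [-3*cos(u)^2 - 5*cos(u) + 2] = 5*cos(u) + 6*cos(2*u)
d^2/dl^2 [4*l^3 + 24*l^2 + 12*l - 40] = 24*l + 48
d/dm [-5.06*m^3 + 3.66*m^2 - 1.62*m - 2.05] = -15.18*m^2 + 7.32*m - 1.62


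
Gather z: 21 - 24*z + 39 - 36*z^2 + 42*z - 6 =-36*z^2 + 18*z + 54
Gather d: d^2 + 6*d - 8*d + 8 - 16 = d^2 - 2*d - 8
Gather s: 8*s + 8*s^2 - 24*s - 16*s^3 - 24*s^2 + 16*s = -16*s^3 - 16*s^2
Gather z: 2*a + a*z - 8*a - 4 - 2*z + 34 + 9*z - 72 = -6*a + z*(a + 7) - 42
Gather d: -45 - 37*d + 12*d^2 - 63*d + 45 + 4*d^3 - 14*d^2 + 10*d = 4*d^3 - 2*d^2 - 90*d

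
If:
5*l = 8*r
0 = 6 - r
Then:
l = 48/5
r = 6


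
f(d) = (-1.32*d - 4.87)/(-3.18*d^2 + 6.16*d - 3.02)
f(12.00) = 0.05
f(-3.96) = -0.00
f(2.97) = 0.69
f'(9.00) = -0.01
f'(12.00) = -0.01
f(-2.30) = 0.05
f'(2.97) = -0.58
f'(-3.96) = 0.02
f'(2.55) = -1.13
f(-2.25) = 0.06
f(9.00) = 0.08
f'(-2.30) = 0.07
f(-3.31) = 0.01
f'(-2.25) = 0.08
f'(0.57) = 50.95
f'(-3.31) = 0.03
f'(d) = (-1.32*d - 4.87)*(6.36*d - 6.16)/(-3.18*d^2 + 6.16*d - 3.02)^2 - 1.32/(-3.18*d^2 + 6.16*d - 3.02)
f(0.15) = 2.34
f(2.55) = 1.03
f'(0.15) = 6.22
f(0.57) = 10.37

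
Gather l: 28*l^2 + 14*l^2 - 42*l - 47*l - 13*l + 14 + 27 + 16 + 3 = 42*l^2 - 102*l + 60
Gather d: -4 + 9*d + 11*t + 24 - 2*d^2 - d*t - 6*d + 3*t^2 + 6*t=-2*d^2 + d*(3 - t) + 3*t^2 + 17*t + 20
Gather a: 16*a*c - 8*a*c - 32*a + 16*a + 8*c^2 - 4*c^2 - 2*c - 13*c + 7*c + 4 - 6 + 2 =a*(8*c - 16) + 4*c^2 - 8*c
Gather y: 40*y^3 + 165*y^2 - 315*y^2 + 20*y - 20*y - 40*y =40*y^3 - 150*y^2 - 40*y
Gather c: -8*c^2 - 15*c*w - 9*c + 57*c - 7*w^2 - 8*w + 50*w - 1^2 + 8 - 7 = -8*c^2 + c*(48 - 15*w) - 7*w^2 + 42*w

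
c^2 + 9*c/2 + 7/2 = (c + 1)*(c + 7/2)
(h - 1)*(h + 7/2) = h^2 + 5*h/2 - 7/2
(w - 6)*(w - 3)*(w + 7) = w^3 - 2*w^2 - 45*w + 126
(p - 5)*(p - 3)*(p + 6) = p^3 - 2*p^2 - 33*p + 90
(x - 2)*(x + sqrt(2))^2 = x^3 - 2*x^2 + 2*sqrt(2)*x^2 - 4*sqrt(2)*x + 2*x - 4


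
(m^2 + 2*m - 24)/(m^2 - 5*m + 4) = (m + 6)/(m - 1)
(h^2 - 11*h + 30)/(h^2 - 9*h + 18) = (h - 5)/(h - 3)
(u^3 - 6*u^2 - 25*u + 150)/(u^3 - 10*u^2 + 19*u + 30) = (u + 5)/(u + 1)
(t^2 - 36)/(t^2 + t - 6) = (t^2 - 36)/(t^2 + t - 6)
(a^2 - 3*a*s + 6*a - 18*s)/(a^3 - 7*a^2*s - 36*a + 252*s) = (-a + 3*s)/(-a^2 + 7*a*s + 6*a - 42*s)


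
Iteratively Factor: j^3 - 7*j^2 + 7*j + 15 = (j + 1)*(j^2 - 8*j + 15) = (j - 5)*(j + 1)*(j - 3)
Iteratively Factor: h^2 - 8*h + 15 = (h - 3)*(h - 5)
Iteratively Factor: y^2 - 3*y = (y)*(y - 3)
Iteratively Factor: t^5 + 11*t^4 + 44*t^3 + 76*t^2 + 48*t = (t + 2)*(t^4 + 9*t^3 + 26*t^2 + 24*t) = (t + 2)^2*(t^3 + 7*t^2 + 12*t) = t*(t + 2)^2*(t^2 + 7*t + 12) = t*(t + 2)^2*(t + 3)*(t + 4)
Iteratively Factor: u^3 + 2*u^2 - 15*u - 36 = (u - 4)*(u^2 + 6*u + 9) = (u - 4)*(u + 3)*(u + 3)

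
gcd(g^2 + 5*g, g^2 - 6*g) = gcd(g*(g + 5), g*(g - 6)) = g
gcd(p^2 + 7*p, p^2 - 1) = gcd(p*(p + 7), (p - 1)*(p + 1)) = 1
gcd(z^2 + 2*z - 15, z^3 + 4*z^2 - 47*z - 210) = z + 5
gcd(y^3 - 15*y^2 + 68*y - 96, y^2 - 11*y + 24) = y^2 - 11*y + 24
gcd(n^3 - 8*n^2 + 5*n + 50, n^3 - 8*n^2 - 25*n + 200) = n - 5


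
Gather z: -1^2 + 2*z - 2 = 2*z - 3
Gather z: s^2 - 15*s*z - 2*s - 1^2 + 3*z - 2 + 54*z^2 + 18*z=s^2 - 2*s + 54*z^2 + z*(21 - 15*s) - 3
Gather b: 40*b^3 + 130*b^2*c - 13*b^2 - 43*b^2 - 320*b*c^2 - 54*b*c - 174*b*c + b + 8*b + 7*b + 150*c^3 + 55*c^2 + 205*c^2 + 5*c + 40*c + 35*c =40*b^3 + b^2*(130*c - 56) + b*(-320*c^2 - 228*c + 16) + 150*c^3 + 260*c^2 + 80*c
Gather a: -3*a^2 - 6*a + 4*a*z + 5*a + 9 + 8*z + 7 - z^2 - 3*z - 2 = -3*a^2 + a*(4*z - 1) - z^2 + 5*z + 14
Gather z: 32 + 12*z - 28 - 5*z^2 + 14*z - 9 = -5*z^2 + 26*z - 5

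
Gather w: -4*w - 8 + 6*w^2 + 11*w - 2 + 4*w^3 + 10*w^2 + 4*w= 4*w^3 + 16*w^2 + 11*w - 10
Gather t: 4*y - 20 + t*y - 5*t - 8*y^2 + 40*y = t*(y - 5) - 8*y^2 + 44*y - 20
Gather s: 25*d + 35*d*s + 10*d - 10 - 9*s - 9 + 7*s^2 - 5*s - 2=35*d + 7*s^2 + s*(35*d - 14) - 21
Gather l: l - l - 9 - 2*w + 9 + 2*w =0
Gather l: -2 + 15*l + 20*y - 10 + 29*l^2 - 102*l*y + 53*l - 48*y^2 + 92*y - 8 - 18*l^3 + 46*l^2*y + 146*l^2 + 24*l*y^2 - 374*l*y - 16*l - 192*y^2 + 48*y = -18*l^3 + l^2*(46*y + 175) + l*(24*y^2 - 476*y + 52) - 240*y^2 + 160*y - 20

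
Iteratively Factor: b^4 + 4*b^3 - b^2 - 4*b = (b - 1)*(b^3 + 5*b^2 + 4*b) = (b - 1)*(b + 1)*(b^2 + 4*b) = b*(b - 1)*(b + 1)*(b + 4)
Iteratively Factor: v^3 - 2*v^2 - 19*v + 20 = (v - 1)*(v^2 - v - 20) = (v - 1)*(v + 4)*(v - 5)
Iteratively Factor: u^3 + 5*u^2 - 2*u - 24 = (u + 4)*(u^2 + u - 6) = (u - 2)*(u + 4)*(u + 3)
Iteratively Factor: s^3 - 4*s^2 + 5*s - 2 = (s - 1)*(s^2 - 3*s + 2) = (s - 1)^2*(s - 2)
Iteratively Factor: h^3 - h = (h)*(h^2 - 1) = h*(h + 1)*(h - 1)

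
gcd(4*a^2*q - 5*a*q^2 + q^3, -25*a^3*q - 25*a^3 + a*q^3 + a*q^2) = 1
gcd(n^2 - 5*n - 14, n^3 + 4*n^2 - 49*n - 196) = n - 7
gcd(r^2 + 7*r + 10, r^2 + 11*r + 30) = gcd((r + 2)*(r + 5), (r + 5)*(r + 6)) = r + 5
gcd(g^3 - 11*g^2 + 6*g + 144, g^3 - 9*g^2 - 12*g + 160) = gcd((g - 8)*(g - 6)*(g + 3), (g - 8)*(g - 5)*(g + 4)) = g - 8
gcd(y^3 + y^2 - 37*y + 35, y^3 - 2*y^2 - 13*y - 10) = y - 5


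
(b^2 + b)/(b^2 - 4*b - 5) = b/(b - 5)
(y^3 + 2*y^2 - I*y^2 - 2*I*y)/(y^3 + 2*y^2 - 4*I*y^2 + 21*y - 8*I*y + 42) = y*(y - I)/(y^2 - 4*I*y + 21)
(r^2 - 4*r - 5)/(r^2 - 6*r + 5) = (r + 1)/(r - 1)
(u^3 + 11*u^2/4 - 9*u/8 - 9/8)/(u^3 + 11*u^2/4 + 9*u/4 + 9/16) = 2*(4*u^2 + 9*u - 9)/(8*u^2 + 18*u + 9)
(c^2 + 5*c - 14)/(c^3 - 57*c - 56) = (c - 2)/(c^2 - 7*c - 8)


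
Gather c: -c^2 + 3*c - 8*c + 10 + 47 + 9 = -c^2 - 5*c + 66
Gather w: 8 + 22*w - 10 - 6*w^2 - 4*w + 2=-6*w^2 + 18*w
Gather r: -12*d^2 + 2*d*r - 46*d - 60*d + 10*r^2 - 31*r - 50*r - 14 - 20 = -12*d^2 - 106*d + 10*r^2 + r*(2*d - 81) - 34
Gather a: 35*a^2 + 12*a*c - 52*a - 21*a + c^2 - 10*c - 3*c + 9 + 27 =35*a^2 + a*(12*c - 73) + c^2 - 13*c + 36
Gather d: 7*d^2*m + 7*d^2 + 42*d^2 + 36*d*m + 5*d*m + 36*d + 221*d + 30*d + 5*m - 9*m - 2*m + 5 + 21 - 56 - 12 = d^2*(7*m + 49) + d*(41*m + 287) - 6*m - 42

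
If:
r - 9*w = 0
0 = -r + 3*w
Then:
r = 0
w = 0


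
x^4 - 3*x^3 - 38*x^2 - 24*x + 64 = (x - 8)*(x - 1)*(x + 2)*(x + 4)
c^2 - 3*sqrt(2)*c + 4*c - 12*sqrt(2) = (c + 4)*(c - 3*sqrt(2))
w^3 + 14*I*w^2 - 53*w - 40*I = (w + I)*(w + 5*I)*(w + 8*I)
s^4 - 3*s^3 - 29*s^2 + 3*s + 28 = (s - 7)*(s - 1)*(s + 1)*(s + 4)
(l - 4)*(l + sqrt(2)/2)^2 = l^3 - 4*l^2 + sqrt(2)*l^2 - 4*sqrt(2)*l + l/2 - 2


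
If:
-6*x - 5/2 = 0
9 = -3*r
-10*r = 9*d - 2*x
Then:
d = 175/54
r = -3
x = -5/12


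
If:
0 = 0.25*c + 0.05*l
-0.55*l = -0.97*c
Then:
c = 0.00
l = 0.00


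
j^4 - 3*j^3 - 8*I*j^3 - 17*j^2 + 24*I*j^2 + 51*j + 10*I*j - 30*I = (j - 3)*(j - 5*I)*(j - 2*I)*(j - I)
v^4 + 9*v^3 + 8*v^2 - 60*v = v*(v - 2)*(v + 5)*(v + 6)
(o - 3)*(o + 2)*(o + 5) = o^3 + 4*o^2 - 11*o - 30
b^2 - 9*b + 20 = (b - 5)*(b - 4)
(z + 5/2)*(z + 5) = z^2 + 15*z/2 + 25/2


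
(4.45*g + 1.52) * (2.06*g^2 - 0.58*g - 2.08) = 9.167*g^3 + 0.5502*g^2 - 10.1376*g - 3.1616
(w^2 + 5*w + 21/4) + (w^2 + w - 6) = 2*w^2 + 6*w - 3/4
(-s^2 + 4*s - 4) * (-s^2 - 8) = s^4 - 4*s^3 + 12*s^2 - 32*s + 32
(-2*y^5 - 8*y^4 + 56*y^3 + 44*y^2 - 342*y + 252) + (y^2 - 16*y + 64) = -2*y^5 - 8*y^4 + 56*y^3 + 45*y^2 - 358*y + 316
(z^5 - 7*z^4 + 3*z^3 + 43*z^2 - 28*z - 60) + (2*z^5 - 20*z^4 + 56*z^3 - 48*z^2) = 3*z^5 - 27*z^4 + 59*z^3 - 5*z^2 - 28*z - 60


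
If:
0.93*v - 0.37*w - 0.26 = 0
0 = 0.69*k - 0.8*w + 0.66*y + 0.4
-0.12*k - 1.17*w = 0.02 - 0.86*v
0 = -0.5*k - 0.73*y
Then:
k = -0.53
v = 0.42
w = 0.34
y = 0.36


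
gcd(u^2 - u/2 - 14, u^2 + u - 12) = 1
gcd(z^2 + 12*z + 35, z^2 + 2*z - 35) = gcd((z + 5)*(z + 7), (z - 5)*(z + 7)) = z + 7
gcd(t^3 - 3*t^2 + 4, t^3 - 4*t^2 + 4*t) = t^2 - 4*t + 4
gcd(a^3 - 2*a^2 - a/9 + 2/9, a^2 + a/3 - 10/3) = 1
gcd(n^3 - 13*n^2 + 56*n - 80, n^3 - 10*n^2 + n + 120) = n - 5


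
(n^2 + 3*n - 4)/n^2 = 1 + 3/n - 4/n^2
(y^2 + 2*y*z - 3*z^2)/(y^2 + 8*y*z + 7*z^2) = (y^2 + 2*y*z - 3*z^2)/(y^2 + 8*y*z + 7*z^2)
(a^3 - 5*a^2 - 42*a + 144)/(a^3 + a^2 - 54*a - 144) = (a - 3)/(a + 3)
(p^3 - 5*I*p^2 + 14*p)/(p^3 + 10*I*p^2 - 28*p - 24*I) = p*(p - 7*I)/(p^2 + 8*I*p - 12)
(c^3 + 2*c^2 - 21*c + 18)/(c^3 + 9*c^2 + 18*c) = (c^2 - 4*c + 3)/(c*(c + 3))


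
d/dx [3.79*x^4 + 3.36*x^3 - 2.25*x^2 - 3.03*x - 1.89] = 15.16*x^3 + 10.08*x^2 - 4.5*x - 3.03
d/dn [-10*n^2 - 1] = -20*n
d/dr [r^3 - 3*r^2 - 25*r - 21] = 3*r^2 - 6*r - 25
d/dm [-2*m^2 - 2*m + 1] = -4*m - 2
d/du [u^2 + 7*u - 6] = 2*u + 7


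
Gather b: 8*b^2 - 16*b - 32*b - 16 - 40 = 8*b^2 - 48*b - 56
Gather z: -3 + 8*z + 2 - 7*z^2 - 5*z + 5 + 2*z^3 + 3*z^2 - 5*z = 2*z^3 - 4*z^2 - 2*z + 4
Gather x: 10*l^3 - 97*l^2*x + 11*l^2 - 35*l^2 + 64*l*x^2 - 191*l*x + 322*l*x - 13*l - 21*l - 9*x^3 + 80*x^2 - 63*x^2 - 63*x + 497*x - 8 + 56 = 10*l^3 - 24*l^2 - 34*l - 9*x^3 + x^2*(64*l + 17) + x*(-97*l^2 + 131*l + 434) + 48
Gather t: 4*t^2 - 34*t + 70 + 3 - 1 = 4*t^2 - 34*t + 72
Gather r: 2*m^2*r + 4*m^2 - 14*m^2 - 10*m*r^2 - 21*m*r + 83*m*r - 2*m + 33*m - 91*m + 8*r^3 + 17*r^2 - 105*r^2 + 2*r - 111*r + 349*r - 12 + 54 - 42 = -10*m^2 - 60*m + 8*r^3 + r^2*(-10*m - 88) + r*(2*m^2 + 62*m + 240)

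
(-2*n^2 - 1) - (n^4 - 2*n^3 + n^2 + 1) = -n^4 + 2*n^3 - 3*n^2 - 2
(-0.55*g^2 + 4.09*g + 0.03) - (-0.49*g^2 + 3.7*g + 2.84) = -0.0600000000000001*g^2 + 0.39*g - 2.81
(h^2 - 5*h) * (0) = 0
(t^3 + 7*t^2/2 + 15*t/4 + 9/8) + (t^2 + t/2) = t^3 + 9*t^2/2 + 17*t/4 + 9/8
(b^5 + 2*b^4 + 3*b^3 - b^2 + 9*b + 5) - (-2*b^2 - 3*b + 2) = b^5 + 2*b^4 + 3*b^3 + b^2 + 12*b + 3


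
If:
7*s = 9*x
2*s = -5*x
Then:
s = 0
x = 0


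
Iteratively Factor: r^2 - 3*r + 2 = (r - 2)*(r - 1)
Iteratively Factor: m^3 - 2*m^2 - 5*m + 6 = (m - 3)*(m^2 + m - 2) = (m - 3)*(m - 1)*(m + 2)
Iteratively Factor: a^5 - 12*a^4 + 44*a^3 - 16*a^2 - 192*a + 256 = (a - 2)*(a^4 - 10*a^3 + 24*a^2 + 32*a - 128) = (a - 2)*(a + 2)*(a^3 - 12*a^2 + 48*a - 64) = (a - 4)*(a - 2)*(a + 2)*(a^2 - 8*a + 16) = (a - 4)^2*(a - 2)*(a + 2)*(a - 4)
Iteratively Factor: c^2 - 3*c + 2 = (c - 1)*(c - 2)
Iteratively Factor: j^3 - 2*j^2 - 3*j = (j - 3)*(j^2 + j) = (j - 3)*(j + 1)*(j)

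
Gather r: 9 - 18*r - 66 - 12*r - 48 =-30*r - 105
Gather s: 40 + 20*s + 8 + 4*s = 24*s + 48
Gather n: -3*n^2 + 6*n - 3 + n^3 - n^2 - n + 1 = n^3 - 4*n^2 + 5*n - 2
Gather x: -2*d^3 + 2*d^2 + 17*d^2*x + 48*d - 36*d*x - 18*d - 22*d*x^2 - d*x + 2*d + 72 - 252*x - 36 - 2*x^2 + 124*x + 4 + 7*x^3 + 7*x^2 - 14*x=-2*d^3 + 2*d^2 + 32*d + 7*x^3 + x^2*(5 - 22*d) + x*(17*d^2 - 37*d - 142) + 40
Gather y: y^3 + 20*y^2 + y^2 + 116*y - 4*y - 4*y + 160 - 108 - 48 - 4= y^3 + 21*y^2 + 108*y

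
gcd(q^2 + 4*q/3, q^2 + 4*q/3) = q^2 + 4*q/3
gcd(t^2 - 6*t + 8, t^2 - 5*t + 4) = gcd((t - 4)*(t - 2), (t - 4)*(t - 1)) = t - 4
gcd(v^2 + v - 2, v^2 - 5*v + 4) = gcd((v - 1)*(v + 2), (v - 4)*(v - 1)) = v - 1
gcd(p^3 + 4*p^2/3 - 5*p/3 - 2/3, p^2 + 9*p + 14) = p + 2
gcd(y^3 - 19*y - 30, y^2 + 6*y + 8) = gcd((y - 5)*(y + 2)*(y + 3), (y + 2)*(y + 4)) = y + 2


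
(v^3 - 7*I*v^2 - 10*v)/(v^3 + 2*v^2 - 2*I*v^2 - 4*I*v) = (v - 5*I)/(v + 2)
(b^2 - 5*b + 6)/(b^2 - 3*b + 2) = (b - 3)/(b - 1)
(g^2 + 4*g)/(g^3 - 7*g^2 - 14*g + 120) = g/(g^2 - 11*g + 30)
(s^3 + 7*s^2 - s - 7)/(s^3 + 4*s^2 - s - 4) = (s + 7)/(s + 4)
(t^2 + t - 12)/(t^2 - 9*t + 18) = (t + 4)/(t - 6)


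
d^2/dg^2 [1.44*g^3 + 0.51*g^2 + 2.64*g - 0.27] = 8.64*g + 1.02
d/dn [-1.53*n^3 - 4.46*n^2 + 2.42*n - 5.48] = -4.59*n^2 - 8.92*n + 2.42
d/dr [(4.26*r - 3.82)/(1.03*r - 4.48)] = (67.872896 - 15.604706*r)/(1.03*r - 4.48)^3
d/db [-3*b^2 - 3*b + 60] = -6*b - 3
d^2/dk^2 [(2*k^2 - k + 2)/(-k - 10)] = -424/(k^3 + 30*k^2 + 300*k + 1000)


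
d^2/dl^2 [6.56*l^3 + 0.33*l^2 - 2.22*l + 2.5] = 39.36*l + 0.66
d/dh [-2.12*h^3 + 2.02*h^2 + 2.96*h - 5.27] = -6.36*h^2 + 4.04*h + 2.96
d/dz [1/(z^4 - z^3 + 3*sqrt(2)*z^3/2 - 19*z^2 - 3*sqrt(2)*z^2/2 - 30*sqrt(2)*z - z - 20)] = 2*(-8*z^3 - 9*sqrt(2)*z^2 + 6*z^2 + 6*sqrt(2)*z + 76*z + 2 + 60*sqrt(2))/(-2*z^4 - 3*sqrt(2)*z^3 + 2*z^3 + 3*sqrt(2)*z^2 + 38*z^2 + 2*z + 60*sqrt(2)*z + 40)^2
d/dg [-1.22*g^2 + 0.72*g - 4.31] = 0.72 - 2.44*g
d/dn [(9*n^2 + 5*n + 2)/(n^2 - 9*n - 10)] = 2*(-43*n^2 - 92*n - 16)/(n^4 - 18*n^3 + 61*n^2 + 180*n + 100)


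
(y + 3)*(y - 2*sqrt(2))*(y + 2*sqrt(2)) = y^3 + 3*y^2 - 8*y - 24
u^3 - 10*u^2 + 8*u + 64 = (u - 8)*(u - 4)*(u + 2)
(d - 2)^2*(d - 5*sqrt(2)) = d^3 - 5*sqrt(2)*d^2 - 4*d^2 + 4*d + 20*sqrt(2)*d - 20*sqrt(2)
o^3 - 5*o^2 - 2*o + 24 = (o - 4)*(o - 3)*(o + 2)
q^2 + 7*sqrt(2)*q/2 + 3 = (q + sqrt(2)/2)*(q + 3*sqrt(2))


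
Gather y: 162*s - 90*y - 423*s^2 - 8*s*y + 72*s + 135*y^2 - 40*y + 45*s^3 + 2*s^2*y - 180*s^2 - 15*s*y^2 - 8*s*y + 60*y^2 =45*s^3 - 603*s^2 + 234*s + y^2*(195 - 15*s) + y*(2*s^2 - 16*s - 130)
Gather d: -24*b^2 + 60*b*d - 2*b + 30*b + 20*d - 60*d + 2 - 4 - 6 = -24*b^2 + 28*b + d*(60*b - 40) - 8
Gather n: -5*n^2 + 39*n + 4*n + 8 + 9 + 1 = -5*n^2 + 43*n + 18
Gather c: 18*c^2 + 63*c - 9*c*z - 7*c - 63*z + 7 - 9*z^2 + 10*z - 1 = 18*c^2 + c*(56 - 9*z) - 9*z^2 - 53*z + 6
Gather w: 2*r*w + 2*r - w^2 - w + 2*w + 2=2*r - w^2 + w*(2*r + 1) + 2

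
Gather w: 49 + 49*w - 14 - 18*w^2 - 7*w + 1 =-18*w^2 + 42*w + 36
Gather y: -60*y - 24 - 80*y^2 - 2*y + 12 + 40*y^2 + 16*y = -40*y^2 - 46*y - 12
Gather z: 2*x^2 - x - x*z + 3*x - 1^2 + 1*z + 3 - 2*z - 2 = 2*x^2 + 2*x + z*(-x - 1)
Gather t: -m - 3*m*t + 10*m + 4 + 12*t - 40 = 9*m + t*(12 - 3*m) - 36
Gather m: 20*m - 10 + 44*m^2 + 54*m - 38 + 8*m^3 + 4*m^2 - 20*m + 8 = 8*m^3 + 48*m^2 + 54*m - 40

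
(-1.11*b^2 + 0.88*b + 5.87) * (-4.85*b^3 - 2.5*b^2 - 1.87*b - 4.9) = 5.3835*b^5 - 1.493*b^4 - 28.5938*b^3 - 10.8816*b^2 - 15.2889*b - 28.763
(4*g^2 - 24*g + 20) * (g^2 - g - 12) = 4*g^4 - 28*g^3 - 4*g^2 + 268*g - 240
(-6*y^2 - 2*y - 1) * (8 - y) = 6*y^3 - 46*y^2 - 15*y - 8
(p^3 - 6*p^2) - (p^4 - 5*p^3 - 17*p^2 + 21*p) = -p^4 + 6*p^3 + 11*p^2 - 21*p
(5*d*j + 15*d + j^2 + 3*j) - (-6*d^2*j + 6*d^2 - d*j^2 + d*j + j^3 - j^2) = 6*d^2*j - 6*d^2 + d*j^2 + 4*d*j + 15*d - j^3 + 2*j^2 + 3*j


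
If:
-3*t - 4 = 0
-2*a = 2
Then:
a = -1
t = -4/3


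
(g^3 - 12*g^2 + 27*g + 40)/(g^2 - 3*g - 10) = (g^2 - 7*g - 8)/(g + 2)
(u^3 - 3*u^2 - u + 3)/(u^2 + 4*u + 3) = (u^2 - 4*u + 3)/(u + 3)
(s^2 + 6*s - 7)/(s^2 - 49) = (s - 1)/(s - 7)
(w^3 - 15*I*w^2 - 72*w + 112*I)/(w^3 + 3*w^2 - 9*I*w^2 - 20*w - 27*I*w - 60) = (w^2 - 11*I*w - 28)/(w^2 + w*(3 - 5*I) - 15*I)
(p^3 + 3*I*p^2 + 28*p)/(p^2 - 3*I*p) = (p^2 + 3*I*p + 28)/(p - 3*I)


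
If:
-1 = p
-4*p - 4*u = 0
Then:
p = -1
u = 1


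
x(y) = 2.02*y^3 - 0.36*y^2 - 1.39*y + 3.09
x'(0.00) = -1.39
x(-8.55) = -1273.90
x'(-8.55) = 447.77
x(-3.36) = -72.93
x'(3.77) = 82.03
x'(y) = 6.06*y^2 - 0.72*y - 1.39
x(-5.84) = -403.41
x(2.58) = 31.80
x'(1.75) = 15.91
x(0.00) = 3.09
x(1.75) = 10.38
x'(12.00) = 862.61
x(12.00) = 3425.13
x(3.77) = 100.97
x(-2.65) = -33.35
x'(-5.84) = 209.49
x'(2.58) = 37.09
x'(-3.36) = 69.44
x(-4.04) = -130.37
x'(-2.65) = 43.07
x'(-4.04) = 100.43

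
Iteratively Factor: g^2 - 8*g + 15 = (g - 5)*(g - 3)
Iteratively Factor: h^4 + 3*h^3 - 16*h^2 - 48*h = (h)*(h^3 + 3*h^2 - 16*h - 48) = h*(h + 3)*(h^2 - 16) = h*(h + 3)*(h + 4)*(h - 4)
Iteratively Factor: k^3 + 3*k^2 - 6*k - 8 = (k - 2)*(k^2 + 5*k + 4) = (k - 2)*(k + 4)*(k + 1)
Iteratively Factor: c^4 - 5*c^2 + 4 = (c + 1)*(c^3 - c^2 - 4*c + 4) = (c + 1)*(c + 2)*(c^2 - 3*c + 2) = (c - 2)*(c + 1)*(c + 2)*(c - 1)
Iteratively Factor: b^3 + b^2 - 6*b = (b - 2)*(b^2 + 3*b) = (b - 2)*(b + 3)*(b)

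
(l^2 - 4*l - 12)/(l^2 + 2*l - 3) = (l^2 - 4*l - 12)/(l^2 + 2*l - 3)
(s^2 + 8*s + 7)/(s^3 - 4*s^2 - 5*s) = (s + 7)/(s*(s - 5))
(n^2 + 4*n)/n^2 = (n + 4)/n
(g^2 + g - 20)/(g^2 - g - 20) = (-g^2 - g + 20)/(-g^2 + g + 20)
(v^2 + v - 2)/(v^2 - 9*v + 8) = (v + 2)/(v - 8)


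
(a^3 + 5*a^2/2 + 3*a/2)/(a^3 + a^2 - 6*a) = (a^2 + 5*a/2 + 3/2)/(a^2 + a - 6)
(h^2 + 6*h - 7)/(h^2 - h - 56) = (h - 1)/(h - 8)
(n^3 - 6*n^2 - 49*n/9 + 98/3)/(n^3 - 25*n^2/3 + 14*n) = (n + 7/3)/n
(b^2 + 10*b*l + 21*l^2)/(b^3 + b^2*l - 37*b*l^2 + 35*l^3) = (b + 3*l)/(b^2 - 6*b*l + 5*l^2)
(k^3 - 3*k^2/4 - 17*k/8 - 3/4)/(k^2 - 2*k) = k + 5/4 + 3/(8*k)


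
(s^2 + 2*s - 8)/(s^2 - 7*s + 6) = (s^2 + 2*s - 8)/(s^2 - 7*s + 6)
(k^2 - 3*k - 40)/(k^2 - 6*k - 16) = (k + 5)/(k + 2)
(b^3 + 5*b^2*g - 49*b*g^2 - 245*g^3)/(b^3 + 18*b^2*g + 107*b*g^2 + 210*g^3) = (b - 7*g)/(b + 6*g)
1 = 1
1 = 1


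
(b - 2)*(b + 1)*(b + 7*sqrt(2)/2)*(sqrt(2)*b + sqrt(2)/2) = sqrt(2)*b^4 - sqrt(2)*b^3/2 + 7*b^3 - 5*sqrt(2)*b^2/2 - 7*b^2/2 - 35*b/2 - sqrt(2)*b - 7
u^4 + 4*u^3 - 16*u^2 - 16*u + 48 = (u - 2)^2*(u + 2)*(u + 6)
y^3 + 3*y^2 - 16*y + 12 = (y - 2)*(y - 1)*(y + 6)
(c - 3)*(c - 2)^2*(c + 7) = c^4 - 33*c^2 + 100*c - 84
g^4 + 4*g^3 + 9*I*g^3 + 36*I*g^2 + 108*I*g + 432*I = (g + 4)*(g - 3*I)*(g + 6*I)^2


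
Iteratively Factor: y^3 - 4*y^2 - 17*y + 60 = (y - 5)*(y^2 + y - 12) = (y - 5)*(y + 4)*(y - 3)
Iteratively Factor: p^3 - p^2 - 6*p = (p + 2)*(p^2 - 3*p) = p*(p + 2)*(p - 3)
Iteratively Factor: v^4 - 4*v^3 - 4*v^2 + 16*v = (v - 4)*(v^3 - 4*v) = (v - 4)*(v - 2)*(v^2 + 2*v) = v*(v - 4)*(v - 2)*(v + 2)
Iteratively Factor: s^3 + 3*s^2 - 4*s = (s - 1)*(s^2 + 4*s) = (s - 1)*(s + 4)*(s)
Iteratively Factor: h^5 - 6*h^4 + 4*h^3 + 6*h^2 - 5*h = (h - 1)*(h^4 - 5*h^3 - h^2 + 5*h) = (h - 1)^2*(h^3 - 4*h^2 - 5*h) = h*(h - 1)^2*(h^2 - 4*h - 5) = h*(h - 1)^2*(h + 1)*(h - 5)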